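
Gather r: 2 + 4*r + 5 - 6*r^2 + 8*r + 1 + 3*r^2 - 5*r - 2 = -3*r^2 + 7*r + 6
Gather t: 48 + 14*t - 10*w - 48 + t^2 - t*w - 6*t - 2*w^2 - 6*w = t^2 + t*(8 - w) - 2*w^2 - 16*w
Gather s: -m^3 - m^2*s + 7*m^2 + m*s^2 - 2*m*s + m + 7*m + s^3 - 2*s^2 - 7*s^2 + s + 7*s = -m^3 + 7*m^2 + 8*m + s^3 + s^2*(m - 9) + s*(-m^2 - 2*m + 8)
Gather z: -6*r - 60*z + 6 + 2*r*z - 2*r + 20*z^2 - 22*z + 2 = -8*r + 20*z^2 + z*(2*r - 82) + 8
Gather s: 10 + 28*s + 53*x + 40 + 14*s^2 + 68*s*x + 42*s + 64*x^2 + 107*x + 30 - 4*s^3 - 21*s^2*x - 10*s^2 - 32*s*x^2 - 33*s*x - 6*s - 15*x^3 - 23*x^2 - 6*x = -4*s^3 + s^2*(4 - 21*x) + s*(-32*x^2 + 35*x + 64) - 15*x^3 + 41*x^2 + 154*x + 80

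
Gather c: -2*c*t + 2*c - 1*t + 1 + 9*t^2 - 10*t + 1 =c*(2 - 2*t) + 9*t^2 - 11*t + 2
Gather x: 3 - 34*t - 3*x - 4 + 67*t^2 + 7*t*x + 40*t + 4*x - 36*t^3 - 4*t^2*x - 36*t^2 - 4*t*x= -36*t^3 + 31*t^2 + 6*t + x*(-4*t^2 + 3*t + 1) - 1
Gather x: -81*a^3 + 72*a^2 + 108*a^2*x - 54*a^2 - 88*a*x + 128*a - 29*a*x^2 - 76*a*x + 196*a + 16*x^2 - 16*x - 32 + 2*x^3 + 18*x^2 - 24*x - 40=-81*a^3 + 18*a^2 + 324*a + 2*x^3 + x^2*(34 - 29*a) + x*(108*a^2 - 164*a - 40) - 72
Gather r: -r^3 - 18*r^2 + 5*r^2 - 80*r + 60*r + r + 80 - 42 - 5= -r^3 - 13*r^2 - 19*r + 33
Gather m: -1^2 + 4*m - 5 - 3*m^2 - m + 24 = -3*m^2 + 3*m + 18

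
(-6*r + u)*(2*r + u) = -12*r^2 - 4*r*u + u^2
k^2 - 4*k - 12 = (k - 6)*(k + 2)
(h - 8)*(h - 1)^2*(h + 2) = h^4 - 8*h^3 - 3*h^2 + 26*h - 16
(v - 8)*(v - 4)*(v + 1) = v^3 - 11*v^2 + 20*v + 32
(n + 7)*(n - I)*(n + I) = n^3 + 7*n^2 + n + 7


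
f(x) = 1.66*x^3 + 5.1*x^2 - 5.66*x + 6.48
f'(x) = 4.98*x^2 + 10.2*x - 5.66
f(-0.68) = 12.17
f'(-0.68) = -10.29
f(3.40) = 111.44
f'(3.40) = 86.59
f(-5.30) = -67.40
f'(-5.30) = 80.17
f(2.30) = 40.64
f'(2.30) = 44.14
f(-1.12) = 16.88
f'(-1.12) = -10.84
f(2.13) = 33.60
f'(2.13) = 38.66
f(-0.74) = 12.79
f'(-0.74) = -10.48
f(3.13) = 89.63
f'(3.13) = 75.05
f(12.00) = 3541.44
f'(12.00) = 833.86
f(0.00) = 6.48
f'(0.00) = -5.66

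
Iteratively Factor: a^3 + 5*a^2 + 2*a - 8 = (a - 1)*(a^2 + 6*a + 8) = (a - 1)*(a + 4)*(a + 2)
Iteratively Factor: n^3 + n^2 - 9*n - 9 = (n - 3)*(n^2 + 4*n + 3) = (n - 3)*(n + 3)*(n + 1)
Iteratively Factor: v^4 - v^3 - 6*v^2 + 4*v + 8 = (v - 2)*(v^3 + v^2 - 4*v - 4) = (v - 2)^2*(v^2 + 3*v + 2) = (v - 2)^2*(v + 2)*(v + 1)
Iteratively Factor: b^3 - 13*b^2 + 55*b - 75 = (b - 5)*(b^2 - 8*b + 15) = (b - 5)*(b - 3)*(b - 5)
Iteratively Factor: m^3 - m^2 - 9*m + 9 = (m - 3)*(m^2 + 2*m - 3) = (m - 3)*(m - 1)*(m + 3)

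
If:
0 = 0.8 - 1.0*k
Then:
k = 0.80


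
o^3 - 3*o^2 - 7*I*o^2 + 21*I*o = o*(o - 3)*(o - 7*I)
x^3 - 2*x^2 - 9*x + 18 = (x - 3)*(x - 2)*(x + 3)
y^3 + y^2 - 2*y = y*(y - 1)*(y + 2)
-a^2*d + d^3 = d*(-a + d)*(a + d)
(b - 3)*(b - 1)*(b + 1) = b^3 - 3*b^2 - b + 3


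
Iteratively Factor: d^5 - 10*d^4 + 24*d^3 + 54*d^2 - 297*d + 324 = (d + 3)*(d^4 - 13*d^3 + 63*d^2 - 135*d + 108) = (d - 3)*(d + 3)*(d^3 - 10*d^2 + 33*d - 36) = (d - 3)^2*(d + 3)*(d^2 - 7*d + 12) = (d - 3)^3*(d + 3)*(d - 4)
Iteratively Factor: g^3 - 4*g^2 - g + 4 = (g - 1)*(g^2 - 3*g - 4) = (g - 1)*(g + 1)*(g - 4)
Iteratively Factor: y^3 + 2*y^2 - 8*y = (y + 4)*(y^2 - 2*y) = y*(y + 4)*(y - 2)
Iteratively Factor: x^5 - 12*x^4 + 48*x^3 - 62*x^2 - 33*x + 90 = (x + 1)*(x^4 - 13*x^3 + 61*x^2 - 123*x + 90) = (x - 2)*(x + 1)*(x^3 - 11*x^2 + 39*x - 45) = (x - 3)*(x - 2)*(x + 1)*(x^2 - 8*x + 15) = (x - 3)^2*(x - 2)*(x + 1)*(x - 5)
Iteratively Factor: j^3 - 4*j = (j + 2)*(j^2 - 2*j) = (j - 2)*(j + 2)*(j)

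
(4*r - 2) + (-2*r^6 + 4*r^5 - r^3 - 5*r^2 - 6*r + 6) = -2*r^6 + 4*r^5 - r^3 - 5*r^2 - 2*r + 4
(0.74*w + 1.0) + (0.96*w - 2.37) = 1.7*w - 1.37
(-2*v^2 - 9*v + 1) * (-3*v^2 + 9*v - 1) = 6*v^4 + 9*v^3 - 82*v^2 + 18*v - 1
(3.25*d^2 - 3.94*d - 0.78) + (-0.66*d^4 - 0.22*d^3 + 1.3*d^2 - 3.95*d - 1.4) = -0.66*d^4 - 0.22*d^3 + 4.55*d^2 - 7.89*d - 2.18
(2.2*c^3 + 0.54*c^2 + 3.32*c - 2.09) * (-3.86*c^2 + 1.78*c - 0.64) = -8.492*c^5 + 1.8316*c^4 - 13.262*c^3 + 13.6314*c^2 - 5.845*c + 1.3376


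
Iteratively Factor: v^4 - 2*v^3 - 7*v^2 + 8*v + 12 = (v + 2)*(v^3 - 4*v^2 + v + 6) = (v + 1)*(v + 2)*(v^2 - 5*v + 6) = (v - 3)*(v + 1)*(v + 2)*(v - 2)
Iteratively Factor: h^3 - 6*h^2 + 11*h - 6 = (h - 2)*(h^2 - 4*h + 3) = (h - 2)*(h - 1)*(h - 3)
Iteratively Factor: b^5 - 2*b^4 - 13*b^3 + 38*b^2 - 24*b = (b - 3)*(b^4 + b^3 - 10*b^2 + 8*b) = (b - 3)*(b - 1)*(b^3 + 2*b^2 - 8*b) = (b - 3)*(b - 2)*(b - 1)*(b^2 + 4*b) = (b - 3)*(b - 2)*(b - 1)*(b + 4)*(b)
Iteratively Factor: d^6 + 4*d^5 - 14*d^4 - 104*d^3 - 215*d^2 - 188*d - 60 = (d + 2)*(d^5 + 2*d^4 - 18*d^3 - 68*d^2 - 79*d - 30) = (d + 1)*(d + 2)*(d^4 + d^3 - 19*d^2 - 49*d - 30) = (d + 1)^2*(d + 2)*(d^3 - 19*d - 30) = (d - 5)*(d + 1)^2*(d + 2)*(d^2 + 5*d + 6) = (d - 5)*(d + 1)^2*(d + 2)*(d + 3)*(d + 2)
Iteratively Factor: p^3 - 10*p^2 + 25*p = (p - 5)*(p^2 - 5*p) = (p - 5)^2*(p)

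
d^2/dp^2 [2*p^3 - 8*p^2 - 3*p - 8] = 12*p - 16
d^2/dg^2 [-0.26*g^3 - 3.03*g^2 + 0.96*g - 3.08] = -1.56*g - 6.06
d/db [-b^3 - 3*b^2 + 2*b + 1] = -3*b^2 - 6*b + 2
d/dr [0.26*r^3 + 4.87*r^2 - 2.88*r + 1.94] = 0.78*r^2 + 9.74*r - 2.88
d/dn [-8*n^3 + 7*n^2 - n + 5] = -24*n^2 + 14*n - 1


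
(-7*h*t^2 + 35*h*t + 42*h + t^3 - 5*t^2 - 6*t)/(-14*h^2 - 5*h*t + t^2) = (t^2 - 5*t - 6)/(2*h + t)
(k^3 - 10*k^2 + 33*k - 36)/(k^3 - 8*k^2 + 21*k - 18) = (k - 4)/(k - 2)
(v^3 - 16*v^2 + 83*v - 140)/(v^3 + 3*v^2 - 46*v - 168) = (v^2 - 9*v + 20)/(v^2 + 10*v + 24)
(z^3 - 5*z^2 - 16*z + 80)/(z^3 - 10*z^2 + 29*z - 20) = (z + 4)/(z - 1)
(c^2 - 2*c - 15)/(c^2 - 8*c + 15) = (c + 3)/(c - 3)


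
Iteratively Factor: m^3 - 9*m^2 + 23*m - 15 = (m - 3)*(m^2 - 6*m + 5) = (m - 3)*(m - 1)*(m - 5)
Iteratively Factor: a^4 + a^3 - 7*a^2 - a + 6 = (a - 1)*(a^3 + 2*a^2 - 5*a - 6) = (a - 1)*(a + 1)*(a^2 + a - 6) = (a - 1)*(a + 1)*(a + 3)*(a - 2)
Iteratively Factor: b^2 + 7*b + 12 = (b + 4)*(b + 3)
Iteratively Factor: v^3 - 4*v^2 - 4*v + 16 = (v + 2)*(v^2 - 6*v + 8) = (v - 2)*(v + 2)*(v - 4)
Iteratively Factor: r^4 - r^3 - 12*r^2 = (r)*(r^3 - r^2 - 12*r) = r*(r - 4)*(r^2 + 3*r) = r*(r - 4)*(r + 3)*(r)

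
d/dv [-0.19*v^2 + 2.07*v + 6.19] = 2.07 - 0.38*v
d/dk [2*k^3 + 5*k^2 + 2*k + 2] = 6*k^2 + 10*k + 2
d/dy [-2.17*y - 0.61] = -2.17000000000000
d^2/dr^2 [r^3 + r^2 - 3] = 6*r + 2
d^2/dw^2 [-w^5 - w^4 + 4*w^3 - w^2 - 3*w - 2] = -20*w^3 - 12*w^2 + 24*w - 2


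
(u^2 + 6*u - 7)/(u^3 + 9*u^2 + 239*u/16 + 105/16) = 16*(u - 1)/(16*u^2 + 32*u + 15)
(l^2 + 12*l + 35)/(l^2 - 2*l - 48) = (l^2 + 12*l + 35)/(l^2 - 2*l - 48)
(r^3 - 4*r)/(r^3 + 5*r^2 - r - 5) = r*(r^2 - 4)/(r^3 + 5*r^2 - r - 5)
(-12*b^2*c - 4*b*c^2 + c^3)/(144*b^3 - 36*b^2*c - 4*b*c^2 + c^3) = c*(-2*b - c)/(24*b^2 - 2*b*c - c^2)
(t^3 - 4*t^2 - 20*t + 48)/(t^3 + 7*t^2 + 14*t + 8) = (t^2 - 8*t + 12)/(t^2 + 3*t + 2)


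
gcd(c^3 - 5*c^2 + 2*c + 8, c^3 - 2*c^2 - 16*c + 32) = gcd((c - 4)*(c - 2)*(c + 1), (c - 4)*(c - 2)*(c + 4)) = c^2 - 6*c + 8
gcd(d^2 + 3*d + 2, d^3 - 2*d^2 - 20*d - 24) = d + 2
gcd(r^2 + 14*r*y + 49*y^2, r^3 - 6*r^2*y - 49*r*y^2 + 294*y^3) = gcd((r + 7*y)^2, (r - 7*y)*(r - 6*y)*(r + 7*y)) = r + 7*y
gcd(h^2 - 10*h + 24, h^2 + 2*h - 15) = 1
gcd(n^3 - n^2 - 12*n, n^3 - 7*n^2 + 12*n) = n^2 - 4*n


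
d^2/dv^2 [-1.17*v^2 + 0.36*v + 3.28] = -2.34000000000000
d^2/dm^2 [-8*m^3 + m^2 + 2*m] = 2 - 48*m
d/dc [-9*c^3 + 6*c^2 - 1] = 3*c*(4 - 9*c)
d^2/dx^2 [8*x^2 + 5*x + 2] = 16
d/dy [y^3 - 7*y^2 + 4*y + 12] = 3*y^2 - 14*y + 4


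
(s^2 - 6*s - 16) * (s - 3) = s^3 - 9*s^2 + 2*s + 48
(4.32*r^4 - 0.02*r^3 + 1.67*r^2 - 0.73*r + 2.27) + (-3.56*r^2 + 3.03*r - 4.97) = 4.32*r^4 - 0.02*r^3 - 1.89*r^2 + 2.3*r - 2.7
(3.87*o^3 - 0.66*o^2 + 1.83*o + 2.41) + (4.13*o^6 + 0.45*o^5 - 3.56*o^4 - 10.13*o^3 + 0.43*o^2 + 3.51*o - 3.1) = 4.13*o^6 + 0.45*o^5 - 3.56*o^4 - 6.26*o^3 - 0.23*o^2 + 5.34*o - 0.69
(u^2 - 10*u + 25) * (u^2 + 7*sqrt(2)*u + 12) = u^4 - 10*u^3 + 7*sqrt(2)*u^3 - 70*sqrt(2)*u^2 + 37*u^2 - 120*u + 175*sqrt(2)*u + 300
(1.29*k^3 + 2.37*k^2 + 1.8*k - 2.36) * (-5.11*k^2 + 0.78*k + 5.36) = -6.5919*k^5 - 11.1045*k^4 - 0.434999999999999*k^3 + 26.1668*k^2 + 7.8072*k - 12.6496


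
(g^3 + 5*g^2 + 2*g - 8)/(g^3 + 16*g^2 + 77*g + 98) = (g^2 + 3*g - 4)/(g^2 + 14*g + 49)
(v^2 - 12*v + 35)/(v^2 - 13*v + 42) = (v - 5)/(v - 6)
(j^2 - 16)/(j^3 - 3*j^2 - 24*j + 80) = (j + 4)/(j^2 + j - 20)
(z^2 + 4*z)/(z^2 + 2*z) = (z + 4)/(z + 2)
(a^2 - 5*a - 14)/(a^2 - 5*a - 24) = (-a^2 + 5*a + 14)/(-a^2 + 5*a + 24)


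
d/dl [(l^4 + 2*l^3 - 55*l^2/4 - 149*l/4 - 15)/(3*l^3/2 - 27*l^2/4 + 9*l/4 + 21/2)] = 2*(4*l^6 - 36*l^5 + 37*l^4 + 434*l^3 - 405*l^2 - 1310*l - 953)/(3*(4*l^6 - 36*l^5 + 93*l^4 + 2*l^3 - 243*l^2 + 84*l + 196))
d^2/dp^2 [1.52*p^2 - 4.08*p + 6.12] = 3.04000000000000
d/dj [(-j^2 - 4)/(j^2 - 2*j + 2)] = 2*(j^2 + 2*j - 4)/(j^4 - 4*j^3 + 8*j^2 - 8*j + 4)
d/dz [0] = 0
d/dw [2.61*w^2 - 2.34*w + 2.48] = 5.22*w - 2.34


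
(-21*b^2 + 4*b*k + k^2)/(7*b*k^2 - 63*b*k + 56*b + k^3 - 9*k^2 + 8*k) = (-3*b + k)/(k^2 - 9*k + 8)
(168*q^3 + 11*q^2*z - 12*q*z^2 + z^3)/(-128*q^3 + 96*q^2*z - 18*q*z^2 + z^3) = (-21*q^2 - 4*q*z + z^2)/(16*q^2 - 10*q*z + z^2)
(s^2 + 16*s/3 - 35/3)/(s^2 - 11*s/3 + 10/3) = (s + 7)/(s - 2)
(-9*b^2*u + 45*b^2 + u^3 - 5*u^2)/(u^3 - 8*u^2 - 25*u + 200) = (-9*b^2 + u^2)/(u^2 - 3*u - 40)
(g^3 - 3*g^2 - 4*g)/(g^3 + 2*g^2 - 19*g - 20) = g/(g + 5)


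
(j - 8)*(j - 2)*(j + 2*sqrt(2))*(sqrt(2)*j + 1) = sqrt(2)*j^4 - 10*sqrt(2)*j^3 + 5*j^3 - 50*j^2 + 18*sqrt(2)*j^2 - 20*sqrt(2)*j + 80*j + 32*sqrt(2)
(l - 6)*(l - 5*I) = l^2 - 6*l - 5*I*l + 30*I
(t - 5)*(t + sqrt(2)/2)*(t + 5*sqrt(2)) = t^3 - 5*t^2 + 11*sqrt(2)*t^2/2 - 55*sqrt(2)*t/2 + 5*t - 25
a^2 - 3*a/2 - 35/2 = (a - 5)*(a + 7/2)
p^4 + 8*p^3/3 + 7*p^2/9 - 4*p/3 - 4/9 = (p - 2/3)*(p + 1/3)*(p + 1)*(p + 2)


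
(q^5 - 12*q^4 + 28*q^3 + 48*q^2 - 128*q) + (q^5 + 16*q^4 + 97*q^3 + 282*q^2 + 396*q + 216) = 2*q^5 + 4*q^4 + 125*q^3 + 330*q^2 + 268*q + 216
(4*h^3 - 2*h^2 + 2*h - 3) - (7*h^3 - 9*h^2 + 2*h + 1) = -3*h^3 + 7*h^2 - 4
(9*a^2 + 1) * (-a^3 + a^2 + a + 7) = -9*a^5 + 9*a^4 + 8*a^3 + 64*a^2 + a + 7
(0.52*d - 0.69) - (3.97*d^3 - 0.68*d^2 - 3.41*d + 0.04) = -3.97*d^3 + 0.68*d^2 + 3.93*d - 0.73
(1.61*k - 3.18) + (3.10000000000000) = 1.61*k - 0.0800000000000001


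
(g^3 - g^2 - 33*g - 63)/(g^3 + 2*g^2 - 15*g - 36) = (g - 7)/(g - 4)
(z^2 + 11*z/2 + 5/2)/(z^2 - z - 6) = (z^2 + 11*z/2 + 5/2)/(z^2 - z - 6)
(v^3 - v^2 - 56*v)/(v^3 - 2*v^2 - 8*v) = (-v^2 + v + 56)/(-v^2 + 2*v + 8)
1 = 1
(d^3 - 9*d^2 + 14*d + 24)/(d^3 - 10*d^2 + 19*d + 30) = (d - 4)/(d - 5)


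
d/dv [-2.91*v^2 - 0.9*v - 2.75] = -5.82*v - 0.9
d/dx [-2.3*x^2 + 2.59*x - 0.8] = 2.59 - 4.6*x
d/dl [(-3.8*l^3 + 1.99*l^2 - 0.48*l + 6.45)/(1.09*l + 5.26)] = (-8.284*l^3 - 57.7949*l^2 + 20.9348*l - 9.5553)/(1.1881*l^2 + 11.4668*l + 27.6676)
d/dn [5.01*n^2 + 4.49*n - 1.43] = 10.02*n + 4.49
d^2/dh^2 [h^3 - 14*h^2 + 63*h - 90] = 6*h - 28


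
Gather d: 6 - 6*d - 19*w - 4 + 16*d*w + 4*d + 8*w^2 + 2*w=d*(16*w - 2) + 8*w^2 - 17*w + 2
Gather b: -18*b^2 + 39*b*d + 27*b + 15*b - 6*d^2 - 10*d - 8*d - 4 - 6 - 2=-18*b^2 + b*(39*d + 42) - 6*d^2 - 18*d - 12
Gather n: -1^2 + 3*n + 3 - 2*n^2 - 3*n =2 - 2*n^2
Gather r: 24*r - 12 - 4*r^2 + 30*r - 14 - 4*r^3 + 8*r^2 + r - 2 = -4*r^3 + 4*r^2 + 55*r - 28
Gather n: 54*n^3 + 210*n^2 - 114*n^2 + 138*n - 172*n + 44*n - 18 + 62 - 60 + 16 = 54*n^3 + 96*n^2 + 10*n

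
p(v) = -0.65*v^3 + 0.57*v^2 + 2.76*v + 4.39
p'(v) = -1.95*v^2 + 1.14*v + 2.76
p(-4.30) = 54.74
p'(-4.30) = -38.20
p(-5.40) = 108.46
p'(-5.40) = -60.26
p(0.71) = 6.40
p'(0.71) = 2.59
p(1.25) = 7.46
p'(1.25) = 1.14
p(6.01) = -99.54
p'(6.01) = -60.82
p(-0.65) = 3.02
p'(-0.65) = 1.20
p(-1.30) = 3.19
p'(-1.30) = -2.02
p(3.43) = -5.67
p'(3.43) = -16.27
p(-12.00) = 1176.55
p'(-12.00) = -291.72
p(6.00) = -98.93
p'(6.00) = -60.60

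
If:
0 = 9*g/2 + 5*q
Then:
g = -10*q/9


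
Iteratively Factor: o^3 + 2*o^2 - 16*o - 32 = (o + 4)*(o^2 - 2*o - 8) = (o + 2)*(o + 4)*(o - 4)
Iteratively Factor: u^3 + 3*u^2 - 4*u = (u + 4)*(u^2 - u) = (u - 1)*(u + 4)*(u)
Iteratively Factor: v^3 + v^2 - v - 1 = (v + 1)*(v^2 - 1) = (v + 1)^2*(v - 1)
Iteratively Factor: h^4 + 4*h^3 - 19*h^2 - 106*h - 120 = (h + 2)*(h^3 + 2*h^2 - 23*h - 60) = (h - 5)*(h + 2)*(h^2 + 7*h + 12) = (h - 5)*(h + 2)*(h + 3)*(h + 4)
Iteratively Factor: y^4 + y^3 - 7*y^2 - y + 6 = (y + 3)*(y^3 - 2*y^2 - y + 2) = (y - 2)*(y + 3)*(y^2 - 1) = (y - 2)*(y - 1)*(y + 3)*(y + 1)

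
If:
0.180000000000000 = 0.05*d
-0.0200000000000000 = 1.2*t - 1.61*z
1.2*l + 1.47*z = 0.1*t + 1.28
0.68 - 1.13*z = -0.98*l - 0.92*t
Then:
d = 3.60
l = -0.86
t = 2.31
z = 1.73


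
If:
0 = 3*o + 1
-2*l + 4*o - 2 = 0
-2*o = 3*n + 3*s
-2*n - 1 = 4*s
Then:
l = -5/3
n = 17/18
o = -1/3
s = -13/18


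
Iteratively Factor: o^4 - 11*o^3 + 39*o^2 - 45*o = (o)*(o^3 - 11*o^2 + 39*o - 45) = o*(o - 3)*(o^2 - 8*o + 15) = o*(o - 3)^2*(o - 5)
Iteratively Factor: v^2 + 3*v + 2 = (v + 2)*(v + 1)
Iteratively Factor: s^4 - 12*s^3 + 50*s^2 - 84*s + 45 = (s - 1)*(s^3 - 11*s^2 + 39*s - 45) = (s - 5)*(s - 1)*(s^2 - 6*s + 9) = (s - 5)*(s - 3)*(s - 1)*(s - 3)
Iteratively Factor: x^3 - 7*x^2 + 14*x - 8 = (x - 2)*(x^2 - 5*x + 4) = (x - 2)*(x - 1)*(x - 4)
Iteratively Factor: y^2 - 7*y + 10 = (y - 2)*(y - 5)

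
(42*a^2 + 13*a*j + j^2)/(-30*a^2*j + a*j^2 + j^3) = (-7*a - j)/(j*(5*a - j))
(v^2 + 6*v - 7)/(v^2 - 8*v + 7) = (v + 7)/(v - 7)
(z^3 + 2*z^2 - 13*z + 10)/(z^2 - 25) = (z^2 - 3*z + 2)/(z - 5)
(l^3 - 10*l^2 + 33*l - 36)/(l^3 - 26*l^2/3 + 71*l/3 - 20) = 3*(l - 3)/(3*l - 5)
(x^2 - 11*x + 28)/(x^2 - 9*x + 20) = (x - 7)/(x - 5)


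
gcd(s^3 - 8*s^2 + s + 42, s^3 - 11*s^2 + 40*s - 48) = s - 3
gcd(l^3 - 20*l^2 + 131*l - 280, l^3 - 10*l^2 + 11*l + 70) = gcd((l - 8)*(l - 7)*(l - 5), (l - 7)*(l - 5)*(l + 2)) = l^2 - 12*l + 35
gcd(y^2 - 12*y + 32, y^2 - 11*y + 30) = 1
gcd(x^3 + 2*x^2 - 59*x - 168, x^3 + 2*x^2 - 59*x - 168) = x^3 + 2*x^2 - 59*x - 168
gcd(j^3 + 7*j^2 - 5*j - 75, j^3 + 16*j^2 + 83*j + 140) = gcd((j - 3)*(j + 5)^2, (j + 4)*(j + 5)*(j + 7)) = j + 5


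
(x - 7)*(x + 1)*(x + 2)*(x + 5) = x^4 + x^3 - 39*x^2 - 109*x - 70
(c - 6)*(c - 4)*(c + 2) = c^3 - 8*c^2 + 4*c + 48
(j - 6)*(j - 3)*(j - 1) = j^3 - 10*j^2 + 27*j - 18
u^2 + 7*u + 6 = (u + 1)*(u + 6)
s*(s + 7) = s^2 + 7*s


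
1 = 1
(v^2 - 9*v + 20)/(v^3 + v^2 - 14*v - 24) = (v - 5)/(v^2 + 5*v + 6)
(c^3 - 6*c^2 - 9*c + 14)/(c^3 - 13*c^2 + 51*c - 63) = (c^2 + c - 2)/(c^2 - 6*c + 9)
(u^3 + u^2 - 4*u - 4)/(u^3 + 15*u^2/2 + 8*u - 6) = 2*(u^2 - u - 2)/(2*u^2 + 11*u - 6)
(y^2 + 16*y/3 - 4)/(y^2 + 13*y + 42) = (y - 2/3)/(y + 7)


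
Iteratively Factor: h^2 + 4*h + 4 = (h + 2)*(h + 2)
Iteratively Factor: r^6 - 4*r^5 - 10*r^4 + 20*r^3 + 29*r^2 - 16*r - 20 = (r + 1)*(r^5 - 5*r^4 - 5*r^3 + 25*r^2 + 4*r - 20) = (r - 5)*(r + 1)*(r^4 - 5*r^2 + 4) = (r - 5)*(r + 1)^2*(r^3 - r^2 - 4*r + 4) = (r - 5)*(r - 2)*(r + 1)^2*(r^2 + r - 2) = (r - 5)*(r - 2)*(r - 1)*(r + 1)^2*(r + 2)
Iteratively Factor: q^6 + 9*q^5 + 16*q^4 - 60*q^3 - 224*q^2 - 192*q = (q + 4)*(q^5 + 5*q^4 - 4*q^3 - 44*q^2 - 48*q) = (q + 2)*(q + 4)*(q^4 + 3*q^3 - 10*q^2 - 24*q) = (q + 2)^2*(q + 4)*(q^3 + q^2 - 12*q) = q*(q + 2)^2*(q + 4)*(q^2 + q - 12) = q*(q - 3)*(q + 2)^2*(q + 4)*(q + 4)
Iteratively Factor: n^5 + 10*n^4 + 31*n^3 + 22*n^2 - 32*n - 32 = (n + 2)*(n^4 + 8*n^3 + 15*n^2 - 8*n - 16) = (n + 2)*(n + 4)*(n^3 + 4*n^2 - n - 4) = (n + 2)*(n + 4)^2*(n^2 - 1) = (n + 1)*(n + 2)*(n + 4)^2*(n - 1)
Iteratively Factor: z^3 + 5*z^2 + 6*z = (z + 3)*(z^2 + 2*z) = (z + 2)*(z + 3)*(z)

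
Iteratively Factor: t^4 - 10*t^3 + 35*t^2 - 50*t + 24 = (t - 1)*(t^3 - 9*t^2 + 26*t - 24) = (t - 2)*(t - 1)*(t^2 - 7*t + 12) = (t - 4)*(t - 2)*(t - 1)*(t - 3)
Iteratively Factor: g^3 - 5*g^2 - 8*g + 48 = (g - 4)*(g^2 - g - 12) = (g - 4)*(g + 3)*(g - 4)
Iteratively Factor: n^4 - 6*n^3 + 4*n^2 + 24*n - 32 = (n + 2)*(n^3 - 8*n^2 + 20*n - 16) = (n - 4)*(n + 2)*(n^2 - 4*n + 4) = (n - 4)*(n - 2)*(n + 2)*(n - 2)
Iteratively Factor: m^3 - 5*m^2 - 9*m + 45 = (m - 5)*(m^2 - 9) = (m - 5)*(m + 3)*(m - 3)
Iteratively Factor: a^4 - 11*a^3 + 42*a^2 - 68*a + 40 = (a - 2)*(a^3 - 9*a^2 + 24*a - 20) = (a - 2)^2*(a^2 - 7*a + 10) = (a - 5)*(a - 2)^2*(a - 2)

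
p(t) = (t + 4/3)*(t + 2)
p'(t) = 2*t + 10/3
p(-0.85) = 0.56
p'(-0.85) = 1.63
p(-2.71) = 0.98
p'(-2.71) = -2.09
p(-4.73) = 9.27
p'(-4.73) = -6.13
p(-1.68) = -0.11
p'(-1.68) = -0.03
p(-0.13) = 2.25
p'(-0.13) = 3.07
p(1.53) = 10.11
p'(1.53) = 6.39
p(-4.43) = 7.52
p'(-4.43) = -5.53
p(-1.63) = -0.11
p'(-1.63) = 0.07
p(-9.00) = 53.67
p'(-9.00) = -14.67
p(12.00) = 186.67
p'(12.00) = 27.33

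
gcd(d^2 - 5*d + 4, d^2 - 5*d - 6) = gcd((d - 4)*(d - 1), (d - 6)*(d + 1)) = 1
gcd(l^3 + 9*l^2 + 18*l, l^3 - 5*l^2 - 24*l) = l^2 + 3*l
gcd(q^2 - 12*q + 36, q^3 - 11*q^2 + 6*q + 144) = q - 6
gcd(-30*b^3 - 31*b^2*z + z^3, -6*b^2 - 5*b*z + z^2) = -6*b^2 - 5*b*z + z^2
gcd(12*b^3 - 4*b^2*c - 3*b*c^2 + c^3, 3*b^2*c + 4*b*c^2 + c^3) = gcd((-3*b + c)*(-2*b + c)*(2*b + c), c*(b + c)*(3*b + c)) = 1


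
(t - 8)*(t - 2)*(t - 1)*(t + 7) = t^4 - 4*t^3 - 51*t^2 + 166*t - 112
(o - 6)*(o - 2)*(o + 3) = o^3 - 5*o^2 - 12*o + 36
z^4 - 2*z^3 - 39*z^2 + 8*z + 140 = (z - 7)*(z - 2)*(z + 2)*(z + 5)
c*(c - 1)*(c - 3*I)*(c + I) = c^4 - c^3 - 2*I*c^3 + 3*c^2 + 2*I*c^2 - 3*c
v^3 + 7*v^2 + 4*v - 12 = (v - 1)*(v + 2)*(v + 6)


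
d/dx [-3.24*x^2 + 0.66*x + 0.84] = 0.66 - 6.48*x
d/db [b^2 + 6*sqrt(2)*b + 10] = 2*b + 6*sqrt(2)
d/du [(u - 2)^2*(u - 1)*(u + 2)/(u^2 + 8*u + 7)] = (2*u^5 + 21*u^4 - 20*u^3 - 91*u^2 - 12*u + 148)/(u^4 + 16*u^3 + 78*u^2 + 112*u + 49)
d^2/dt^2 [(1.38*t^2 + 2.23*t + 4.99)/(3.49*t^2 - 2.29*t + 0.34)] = (-2.8421709430404e-14*t^4 + 76.381442*t^3 + 354.847146*t^2 - 255.160182*t + 44.285462)/(42.508549*t^6 - 83.677287*t^5 + 67.329429*t^4 - 28.312873*t^3 + 6.559314*t^2 - 0.794172*t + 0.039304)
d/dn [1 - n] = -1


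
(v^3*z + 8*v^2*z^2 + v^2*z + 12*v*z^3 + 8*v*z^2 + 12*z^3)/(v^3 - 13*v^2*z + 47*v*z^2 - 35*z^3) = z*(v^3 + 8*v^2*z + v^2 + 12*v*z^2 + 8*v*z + 12*z^2)/(v^3 - 13*v^2*z + 47*v*z^2 - 35*z^3)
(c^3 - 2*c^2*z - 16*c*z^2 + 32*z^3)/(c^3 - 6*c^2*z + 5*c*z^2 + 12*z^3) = (-c^2 - 2*c*z + 8*z^2)/(-c^2 + 2*c*z + 3*z^2)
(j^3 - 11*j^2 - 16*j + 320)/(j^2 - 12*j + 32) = (j^2 - 3*j - 40)/(j - 4)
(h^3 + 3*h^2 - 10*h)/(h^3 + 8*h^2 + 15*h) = (h - 2)/(h + 3)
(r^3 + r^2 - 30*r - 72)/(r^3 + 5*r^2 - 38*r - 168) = (r + 3)/(r + 7)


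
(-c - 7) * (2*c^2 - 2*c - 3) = -2*c^3 - 12*c^2 + 17*c + 21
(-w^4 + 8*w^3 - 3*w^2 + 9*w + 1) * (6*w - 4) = -6*w^5 + 52*w^4 - 50*w^3 + 66*w^2 - 30*w - 4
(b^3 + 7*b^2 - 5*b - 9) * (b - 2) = b^4 + 5*b^3 - 19*b^2 + b + 18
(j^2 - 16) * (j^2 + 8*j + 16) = j^4 + 8*j^3 - 128*j - 256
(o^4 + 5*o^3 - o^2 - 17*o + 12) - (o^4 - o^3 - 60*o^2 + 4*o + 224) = 6*o^3 + 59*o^2 - 21*o - 212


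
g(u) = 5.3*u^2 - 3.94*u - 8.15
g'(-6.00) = -67.54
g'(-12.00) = -131.14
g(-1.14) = 3.23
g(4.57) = 84.53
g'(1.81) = 15.25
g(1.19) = -5.33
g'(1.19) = 8.67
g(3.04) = 28.85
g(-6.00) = 206.29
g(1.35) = -3.81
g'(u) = 10.6*u - 3.94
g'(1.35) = 10.37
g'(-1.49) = -19.73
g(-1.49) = 9.49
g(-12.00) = 802.33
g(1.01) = -6.72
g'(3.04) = 28.28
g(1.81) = 2.08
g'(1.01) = 6.77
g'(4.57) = 44.50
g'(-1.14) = -16.02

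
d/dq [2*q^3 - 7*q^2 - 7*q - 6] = 6*q^2 - 14*q - 7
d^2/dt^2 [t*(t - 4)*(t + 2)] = 6*t - 4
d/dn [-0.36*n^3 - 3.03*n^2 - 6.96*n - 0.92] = -1.08*n^2 - 6.06*n - 6.96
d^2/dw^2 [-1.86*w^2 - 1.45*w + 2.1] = -3.72000000000000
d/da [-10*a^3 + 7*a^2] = 2*a*(7 - 15*a)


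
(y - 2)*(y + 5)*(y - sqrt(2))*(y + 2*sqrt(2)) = y^4 + sqrt(2)*y^3 + 3*y^3 - 14*y^2 + 3*sqrt(2)*y^2 - 10*sqrt(2)*y - 12*y + 40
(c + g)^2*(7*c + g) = 7*c^3 + 15*c^2*g + 9*c*g^2 + g^3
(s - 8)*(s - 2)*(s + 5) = s^3 - 5*s^2 - 34*s + 80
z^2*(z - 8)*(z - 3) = z^4 - 11*z^3 + 24*z^2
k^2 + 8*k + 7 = (k + 1)*(k + 7)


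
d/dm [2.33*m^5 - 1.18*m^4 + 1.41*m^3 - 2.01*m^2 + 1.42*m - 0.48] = 11.65*m^4 - 4.72*m^3 + 4.23*m^2 - 4.02*m + 1.42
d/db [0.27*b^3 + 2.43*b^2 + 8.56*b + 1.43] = 0.81*b^2 + 4.86*b + 8.56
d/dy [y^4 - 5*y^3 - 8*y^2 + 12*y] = 4*y^3 - 15*y^2 - 16*y + 12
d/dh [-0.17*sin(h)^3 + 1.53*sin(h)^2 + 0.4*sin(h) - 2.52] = (-0.51*sin(h)^2 + 3.06*sin(h) + 0.4)*cos(h)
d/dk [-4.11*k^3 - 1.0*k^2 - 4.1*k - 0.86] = -12.33*k^2 - 2.0*k - 4.1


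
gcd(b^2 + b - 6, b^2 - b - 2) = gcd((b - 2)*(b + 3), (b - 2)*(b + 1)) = b - 2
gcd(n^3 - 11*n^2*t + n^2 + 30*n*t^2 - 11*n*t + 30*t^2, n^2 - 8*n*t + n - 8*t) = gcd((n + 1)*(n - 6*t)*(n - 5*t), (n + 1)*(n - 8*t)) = n + 1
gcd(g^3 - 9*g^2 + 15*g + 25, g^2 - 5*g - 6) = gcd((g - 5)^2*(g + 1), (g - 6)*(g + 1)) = g + 1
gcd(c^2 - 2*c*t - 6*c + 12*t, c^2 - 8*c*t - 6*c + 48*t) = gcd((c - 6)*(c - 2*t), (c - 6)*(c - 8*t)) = c - 6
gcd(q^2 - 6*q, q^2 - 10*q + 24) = q - 6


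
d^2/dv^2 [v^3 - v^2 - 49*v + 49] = 6*v - 2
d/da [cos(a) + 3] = -sin(a)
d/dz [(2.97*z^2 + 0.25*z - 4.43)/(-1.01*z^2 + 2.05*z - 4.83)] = (6.341*z^2 - 37.6388*z + 7.874)/(1.0201*z^4 - 4.141*z^3 + 13.9591*z^2 - 19.803*z + 23.3289)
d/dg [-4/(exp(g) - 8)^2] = 8*exp(g)/(exp(g) - 8)^3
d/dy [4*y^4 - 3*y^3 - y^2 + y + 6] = 16*y^3 - 9*y^2 - 2*y + 1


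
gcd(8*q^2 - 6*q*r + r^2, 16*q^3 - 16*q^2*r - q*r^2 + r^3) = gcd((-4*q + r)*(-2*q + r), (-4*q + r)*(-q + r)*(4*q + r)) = 4*q - r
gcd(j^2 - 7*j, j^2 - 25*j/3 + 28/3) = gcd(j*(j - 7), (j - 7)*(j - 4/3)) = j - 7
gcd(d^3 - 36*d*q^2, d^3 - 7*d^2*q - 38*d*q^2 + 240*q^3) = d + 6*q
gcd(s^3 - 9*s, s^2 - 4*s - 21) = s + 3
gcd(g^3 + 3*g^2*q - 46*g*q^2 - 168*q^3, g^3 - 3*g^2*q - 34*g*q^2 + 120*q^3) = g + 6*q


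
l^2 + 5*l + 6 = (l + 2)*(l + 3)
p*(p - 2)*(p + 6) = p^3 + 4*p^2 - 12*p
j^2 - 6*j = j*(j - 6)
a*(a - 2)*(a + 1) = a^3 - a^2 - 2*a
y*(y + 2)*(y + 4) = y^3 + 6*y^2 + 8*y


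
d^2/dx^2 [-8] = 0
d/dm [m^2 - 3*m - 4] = 2*m - 3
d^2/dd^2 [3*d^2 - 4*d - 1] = 6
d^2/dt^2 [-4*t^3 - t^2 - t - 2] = -24*t - 2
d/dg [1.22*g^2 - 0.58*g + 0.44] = 2.44*g - 0.58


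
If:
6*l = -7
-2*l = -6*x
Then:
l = -7/6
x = -7/18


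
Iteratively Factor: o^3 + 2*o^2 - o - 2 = (o - 1)*(o^2 + 3*o + 2) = (o - 1)*(o + 2)*(o + 1)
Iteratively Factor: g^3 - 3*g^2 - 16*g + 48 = (g + 4)*(g^2 - 7*g + 12) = (g - 3)*(g + 4)*(g - 4)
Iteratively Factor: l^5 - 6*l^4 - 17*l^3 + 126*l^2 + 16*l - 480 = (l + 4)*(l^4 - 10*l^3 + 23*l^2 + 34*l - 120) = (l - 4)*(l + 4)*(l^3 - 6*l^2 - l + 30) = (l - 5)*(l - 4)*(l + 4)*(l^2 - l - 6) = (l - 5)*(l - 4)*(l + 2)*(l + 4)*(l - 3)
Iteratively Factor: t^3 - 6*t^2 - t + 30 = (t - 5)*(t^2 - t - 6) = (t - 5)*(t + 2)*(t - 3)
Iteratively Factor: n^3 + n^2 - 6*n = (n + 3)*(n^2 - 2*n) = n*(n + 3)*(n - 2)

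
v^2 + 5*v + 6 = (v + 2)*(v + 3)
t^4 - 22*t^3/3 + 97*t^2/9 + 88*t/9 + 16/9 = (t - 4)^2*(t + 1/3)^2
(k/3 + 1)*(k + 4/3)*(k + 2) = k^3/3 + 19*k^2/9 + 38*k/9 + 8/3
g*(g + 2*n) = g^2 + 2*g*n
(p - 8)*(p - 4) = p^2 - 12*p + 32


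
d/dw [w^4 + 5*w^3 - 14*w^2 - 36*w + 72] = 4*w^3 + 15*w^2 - 28*w - 36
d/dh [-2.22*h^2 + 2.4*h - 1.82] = 2.4 - 4.44*h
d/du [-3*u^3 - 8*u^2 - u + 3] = -9*u^2 - 16*u - 1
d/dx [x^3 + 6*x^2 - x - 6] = 3*x^2 + 12*x - 1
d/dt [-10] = 0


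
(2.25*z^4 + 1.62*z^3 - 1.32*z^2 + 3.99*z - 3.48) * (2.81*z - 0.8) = 6.3225*z^5 + 2.7522*z^4 - 5.0052*z^3 + 12.2679*z^2 - 12.9708*z + 2.784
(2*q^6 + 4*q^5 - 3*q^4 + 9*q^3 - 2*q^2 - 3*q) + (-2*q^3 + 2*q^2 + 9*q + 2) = 2*q^6 + 4*q^5 - 3*q^4 + 7*q^3 + 6*q + 2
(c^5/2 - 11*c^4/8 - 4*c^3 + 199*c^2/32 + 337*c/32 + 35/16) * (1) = c^5/2 - 11*c^4/8 - 4*c^3 + 199*c^2/32 + 337*c/32 + 35/16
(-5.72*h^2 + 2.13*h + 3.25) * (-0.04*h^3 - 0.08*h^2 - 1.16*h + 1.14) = 0.2288*h^5 + 0.3724*h^4 + 6.3348*h^3 - 9.2516*h^2 - 1.3418*h + 3.705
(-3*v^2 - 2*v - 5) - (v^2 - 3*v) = -4*v^2 + v - 5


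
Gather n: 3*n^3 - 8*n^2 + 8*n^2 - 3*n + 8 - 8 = 3*n^3 - 3*n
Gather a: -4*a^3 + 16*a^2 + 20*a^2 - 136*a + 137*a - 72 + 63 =-4*a^3 + 36*a^2 + a - 9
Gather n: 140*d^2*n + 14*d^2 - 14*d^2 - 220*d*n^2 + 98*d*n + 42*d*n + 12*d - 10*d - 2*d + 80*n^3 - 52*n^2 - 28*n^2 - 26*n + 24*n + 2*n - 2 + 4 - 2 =80*n^3 + n^2*(-220*d - 80) + n*(140*d^2 + 140*d)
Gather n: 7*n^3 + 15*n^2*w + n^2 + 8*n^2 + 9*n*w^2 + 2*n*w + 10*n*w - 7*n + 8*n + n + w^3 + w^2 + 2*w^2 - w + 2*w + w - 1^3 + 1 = 7*n^3 + n^2*(15*w + 9) + n*(9*w^2 + 12*w + 2) + w^3 + 3*w^2 + 2*w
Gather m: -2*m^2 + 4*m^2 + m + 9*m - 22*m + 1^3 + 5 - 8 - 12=2*m^2 - 12*m - 14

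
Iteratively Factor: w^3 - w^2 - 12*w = (w + 3)*(w^2 - 4*w) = w*(w + 3)*(w - 4)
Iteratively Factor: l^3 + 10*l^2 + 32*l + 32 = (l + 2)*(l^2 + 8*l + 16) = (l + 2)*(l + 4)*(l + 4)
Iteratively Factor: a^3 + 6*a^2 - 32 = (a + 4)*(a^2 + 2*a - 8) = (a + 4)^2*(a - 2)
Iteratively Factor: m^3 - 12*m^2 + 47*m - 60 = (m - 5)*(m^2 - 7*m + 12) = (m - 5)*(m - 4)*(m - 3)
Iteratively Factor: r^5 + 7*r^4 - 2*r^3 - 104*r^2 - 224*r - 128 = (r - 4)*(r^4 + 11*r^3 + 42*r^2 + 64*r + 32) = (r - 4)*(r + 1)*(r^3 + 10*r^2 + 32*r + 32) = (r - 4)*(r + 1)*(r + 2)*(r^2 + 8*r + 16) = (r - 4)*(r + 1)*(r + 2)*(r + 4)*(r + 4)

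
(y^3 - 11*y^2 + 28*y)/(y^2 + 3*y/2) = 2*(y^2 - 11*y + 28)/(2*y + 3)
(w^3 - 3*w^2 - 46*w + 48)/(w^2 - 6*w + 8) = (w^3 - 3*w^2 - 46*w + 48)/(w^2 - 6*w + 8)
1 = 1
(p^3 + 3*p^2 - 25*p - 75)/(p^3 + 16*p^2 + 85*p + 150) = (p^2 - 2*p - 15)/(p^2 + 11*p + 30)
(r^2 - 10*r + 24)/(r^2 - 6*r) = (r - 4)/r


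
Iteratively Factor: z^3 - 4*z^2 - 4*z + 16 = (z - 2)*(z^2 - 2*z - 8) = (z - 2)*(z + 2)*(z - 4)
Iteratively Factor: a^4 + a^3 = (a + 1)*(a^3) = a*(a + 1)*(a^2) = a^2*(a + 1)*(a)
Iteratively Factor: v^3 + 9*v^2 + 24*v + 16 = (v + 4)*(v^2 + 5*v + 4) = (v + 1)*(v + 4)*(v + 4)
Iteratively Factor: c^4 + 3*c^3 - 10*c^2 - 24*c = (c + 2)*(c^3 + c^2 - 12*c) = (c - 3)*(c + 2)*(c^2 + 4*c) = c*(c - 3)*(c + 2)*(c + 4)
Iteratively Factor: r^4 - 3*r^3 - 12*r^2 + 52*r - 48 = (r - 2)*(r^3 - r^2 - 14*r + 24) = (r - 3)*(r - 2)*(r^2 + 2*r - 8) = (r - 3)*(r - 2)*(r + 4)*(r - 2)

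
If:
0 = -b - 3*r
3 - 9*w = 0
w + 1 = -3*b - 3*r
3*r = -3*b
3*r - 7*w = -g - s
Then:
No Solution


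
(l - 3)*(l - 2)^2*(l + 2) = l^4 - 5*l^3 + 2*l^2 + 20*l - 24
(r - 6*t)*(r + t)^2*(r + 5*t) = r^4 + r^3*t - 31*r^2*t^2 - 61*r*t^3 - 30*t^4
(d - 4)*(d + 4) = d^2 - 16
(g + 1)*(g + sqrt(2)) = g^2 + g + sqrt(2)*g + sqrt(2)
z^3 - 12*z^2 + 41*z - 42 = (z - 7)*(z - 3)*(z - 2)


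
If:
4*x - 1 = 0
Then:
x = 1/4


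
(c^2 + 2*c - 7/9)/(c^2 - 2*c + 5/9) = (3*c + 7)/(3*c - 5)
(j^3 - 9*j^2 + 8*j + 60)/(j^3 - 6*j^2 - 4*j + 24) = (j - 5)/(j - 2)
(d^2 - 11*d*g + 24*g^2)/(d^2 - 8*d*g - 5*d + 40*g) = (d - 3*g)/(d - 5)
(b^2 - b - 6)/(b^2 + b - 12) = (b + 2)/(b + 4)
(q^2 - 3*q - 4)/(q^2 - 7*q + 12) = (q + 1)/(q - 3)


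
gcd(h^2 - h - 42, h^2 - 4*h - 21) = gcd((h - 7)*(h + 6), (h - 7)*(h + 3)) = h - 7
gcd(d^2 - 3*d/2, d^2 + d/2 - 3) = d - 3/2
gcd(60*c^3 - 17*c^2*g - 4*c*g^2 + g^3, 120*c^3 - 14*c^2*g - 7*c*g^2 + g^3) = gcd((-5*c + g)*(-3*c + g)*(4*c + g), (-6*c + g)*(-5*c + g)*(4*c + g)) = 20*c^2 + c*g - g^2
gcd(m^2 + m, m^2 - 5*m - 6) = m + 1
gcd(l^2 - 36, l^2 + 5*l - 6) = l + 6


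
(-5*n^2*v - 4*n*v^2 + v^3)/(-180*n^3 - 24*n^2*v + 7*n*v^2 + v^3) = v*(n + v)/(36*n^2 + 12*n*v + v^2)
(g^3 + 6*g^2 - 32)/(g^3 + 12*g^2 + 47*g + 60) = (g^2 + 2*g - 8)/(g^2 + 8*g + 15)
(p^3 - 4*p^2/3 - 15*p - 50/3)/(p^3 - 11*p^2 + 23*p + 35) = (3*p^2 + 11*p + 10)/(3*(p^2 - 6*p - 7))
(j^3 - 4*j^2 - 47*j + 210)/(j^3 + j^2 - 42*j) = (j - 5)/j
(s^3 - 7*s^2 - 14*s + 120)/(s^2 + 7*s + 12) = (s^2 - 11*s + 30)/(s + 3)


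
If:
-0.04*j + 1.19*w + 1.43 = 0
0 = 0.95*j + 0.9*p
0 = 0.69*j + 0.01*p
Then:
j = 0.00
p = 0.00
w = -1.20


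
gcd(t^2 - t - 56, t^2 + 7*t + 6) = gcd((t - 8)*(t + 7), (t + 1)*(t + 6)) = 1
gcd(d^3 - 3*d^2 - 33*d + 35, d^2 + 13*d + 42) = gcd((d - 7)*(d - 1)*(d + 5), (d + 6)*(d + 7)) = 1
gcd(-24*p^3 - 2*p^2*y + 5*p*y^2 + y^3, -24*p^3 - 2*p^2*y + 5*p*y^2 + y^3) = -24*p^3 - 2*p^2*y + 5*p*y^2 + y^3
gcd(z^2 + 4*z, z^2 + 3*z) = z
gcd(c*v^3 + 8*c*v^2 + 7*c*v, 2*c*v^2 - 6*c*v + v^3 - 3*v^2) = v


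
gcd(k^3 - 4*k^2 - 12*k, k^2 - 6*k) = k^2 - 6*k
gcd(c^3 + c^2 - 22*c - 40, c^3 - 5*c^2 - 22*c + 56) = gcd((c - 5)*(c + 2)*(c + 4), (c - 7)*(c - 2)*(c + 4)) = c + 4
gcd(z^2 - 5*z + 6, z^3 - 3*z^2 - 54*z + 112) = z - 2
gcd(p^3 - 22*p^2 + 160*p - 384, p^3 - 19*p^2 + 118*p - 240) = p^2 - 14*p + 48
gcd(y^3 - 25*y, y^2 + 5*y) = y^2 + 5*y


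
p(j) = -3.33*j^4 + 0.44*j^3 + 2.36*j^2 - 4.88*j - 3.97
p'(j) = -13.32*j^3 + 1.32*j^2 + 4.72*j - 4.88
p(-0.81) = -0.14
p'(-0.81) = -0.76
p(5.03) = -2044.46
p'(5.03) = -1642.89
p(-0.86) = -0.13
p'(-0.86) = 0.51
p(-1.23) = -2.84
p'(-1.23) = 16.10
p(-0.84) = -0.12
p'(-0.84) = -0.02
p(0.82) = -7.65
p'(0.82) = -7.47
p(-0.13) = -3.30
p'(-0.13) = -5.44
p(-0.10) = -3.46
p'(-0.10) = -5.33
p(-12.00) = -69416.77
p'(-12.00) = 23145.52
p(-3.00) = -249.70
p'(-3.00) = 352.48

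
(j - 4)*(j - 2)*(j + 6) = j^3 - 28*j + 48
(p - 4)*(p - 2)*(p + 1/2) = p^3 - 11*p^2/2 + 5*p + 4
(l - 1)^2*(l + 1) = l^3 - l^2 - l + 1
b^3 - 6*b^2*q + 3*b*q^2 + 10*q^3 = (b - 5*q)*(b - 2*q)*(b + q)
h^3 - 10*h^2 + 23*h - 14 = (h - 7)*(h - 2)*(h - 1)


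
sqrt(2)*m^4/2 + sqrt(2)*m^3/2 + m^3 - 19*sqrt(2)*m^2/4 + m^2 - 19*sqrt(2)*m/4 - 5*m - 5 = (m - 2*sqrt(2))*(m + sqrt(2)/2)*(m + 5*sqrt(2)/2)*(sqrt(2)*m/2 + sqrt(2)/2)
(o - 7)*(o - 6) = o^2 - 13*o + 42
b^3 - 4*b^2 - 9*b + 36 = (b - 4)*(b - 3)*(b + 3)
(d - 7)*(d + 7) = d^2 - 49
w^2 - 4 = (w - 2)*(w + 2)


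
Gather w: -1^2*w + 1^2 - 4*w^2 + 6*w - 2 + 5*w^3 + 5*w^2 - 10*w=5*w^3 + w^2 - 5*w - 1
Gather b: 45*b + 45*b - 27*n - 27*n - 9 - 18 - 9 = 90*b - 54*n - 36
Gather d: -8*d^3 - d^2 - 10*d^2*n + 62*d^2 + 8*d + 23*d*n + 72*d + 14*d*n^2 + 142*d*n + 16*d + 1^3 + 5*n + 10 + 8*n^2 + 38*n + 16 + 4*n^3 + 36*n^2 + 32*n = -8*d^3 + d^2*(61 - 10*n) + d*(14*n^2 + 165*n + 96) + 4*n^3 + 44*n^2 + 75*n + 27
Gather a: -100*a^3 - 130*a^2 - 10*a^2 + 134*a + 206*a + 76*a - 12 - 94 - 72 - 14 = -100*a^3 - 140*a^2 + 416*a - 192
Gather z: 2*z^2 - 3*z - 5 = 2*z^2 - 3*z - 5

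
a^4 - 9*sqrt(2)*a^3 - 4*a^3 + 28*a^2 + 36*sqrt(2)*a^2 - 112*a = a*(a - 4)*(a - 7*sqrt(2))*(a - 2*sqrt(2))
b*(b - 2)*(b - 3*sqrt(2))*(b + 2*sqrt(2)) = b^4 - 2*b^3 - sqrt(2)*b^3 - 12*b^2 + 2*sqrt(2)*b^2 + 24*b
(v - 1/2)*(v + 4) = v^2 + 7*v/2 - 2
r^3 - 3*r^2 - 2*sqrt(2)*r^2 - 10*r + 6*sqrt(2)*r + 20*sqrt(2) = (r - 5)*(r + 2)*(r - 2*sqrt(2))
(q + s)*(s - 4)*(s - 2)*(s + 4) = q*s^3 - 2*q*s^2 - 16*q*s + 32*q + s^4 - 2*s^3 - 16*s^2 + 32*s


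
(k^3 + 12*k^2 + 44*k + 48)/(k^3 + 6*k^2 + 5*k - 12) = (k^2 + 8*k + 12)/(k^2 + 2*k - 3)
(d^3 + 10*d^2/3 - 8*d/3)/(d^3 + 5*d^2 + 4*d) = (d - 2/3)/(d + 1)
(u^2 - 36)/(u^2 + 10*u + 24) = (u - 6)/(u + 4)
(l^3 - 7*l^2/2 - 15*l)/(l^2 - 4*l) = (l^2 - 7*l/2 - 15)/(l - 4)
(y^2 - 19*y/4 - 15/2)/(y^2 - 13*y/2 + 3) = (4*y + 5)/(2*(2*y - 1))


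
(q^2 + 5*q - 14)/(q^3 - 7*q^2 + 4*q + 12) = (q + 7)/(q^2 - 5*q - 6)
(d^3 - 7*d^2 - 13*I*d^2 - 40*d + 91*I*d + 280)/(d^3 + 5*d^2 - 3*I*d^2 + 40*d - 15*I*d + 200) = (d^2 - d*(7 + 5*I) + 35*I)/(d^2 + 5*d*(1 + I) + 25*I)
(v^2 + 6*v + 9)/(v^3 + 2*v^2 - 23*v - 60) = (v + 3)/(v^2 - v - 20)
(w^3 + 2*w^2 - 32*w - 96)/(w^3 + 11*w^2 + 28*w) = (w^2 - 2*w - 24)/(w*(w + 7))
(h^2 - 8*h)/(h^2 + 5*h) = (h - 8)/(h + 5)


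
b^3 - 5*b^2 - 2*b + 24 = (b - 4)*(b - 3)*(b + 2)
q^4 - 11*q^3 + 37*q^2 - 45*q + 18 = (q - 6)*(q - 3)*(q - 1)^2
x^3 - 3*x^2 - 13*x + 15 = (x - 5)*(x - 1)*(x + 3)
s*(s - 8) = s^2 - 8*s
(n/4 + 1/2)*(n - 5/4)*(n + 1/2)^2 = n^4/4 + 7*n^3/16 - 3*n^2/8 - 37*n/64 - 5/32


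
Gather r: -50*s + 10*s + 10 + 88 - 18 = 80 - 40*s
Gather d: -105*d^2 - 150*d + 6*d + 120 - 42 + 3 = -105*d^2 - 144*d + 81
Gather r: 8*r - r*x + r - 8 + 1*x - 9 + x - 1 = r*(9 - x) + 2*x - 18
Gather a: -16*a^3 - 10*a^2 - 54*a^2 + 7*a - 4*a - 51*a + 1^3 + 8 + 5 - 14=-16*a^3 - 64*a^2 - 48*a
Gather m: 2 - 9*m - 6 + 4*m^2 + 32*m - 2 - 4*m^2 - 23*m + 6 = 0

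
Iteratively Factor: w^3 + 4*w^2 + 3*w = (w + 3)*(w^2 + w) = (w + 1)*(w + 3)*(w)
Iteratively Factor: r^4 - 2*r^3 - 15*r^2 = (r + 3)*(r^3 - 5*r^2) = (r - 5)*(r + 3)*(r^2) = r*(r - 5)*(r + 3)*(r)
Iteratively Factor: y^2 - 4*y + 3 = (y - 3)*(y - 1)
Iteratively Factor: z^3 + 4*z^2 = (z)*(z^2 + 4*z) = z*(z + 4)*(z)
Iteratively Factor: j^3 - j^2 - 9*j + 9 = (j - 3)*(j^2 + 2*j - 3) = (j - 3)*(j + 3)*(j - 1)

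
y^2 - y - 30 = (y - 6)*(y + 5)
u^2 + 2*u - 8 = (u - 2)*(u + 4)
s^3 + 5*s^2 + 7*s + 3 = (s + 1)^2*(s + 3)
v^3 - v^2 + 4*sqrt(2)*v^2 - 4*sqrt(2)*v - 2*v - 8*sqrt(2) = (v - 2)*(v + 1)*(v + 4*sqrt(2))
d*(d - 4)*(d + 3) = d^3 - d^2 - 12*d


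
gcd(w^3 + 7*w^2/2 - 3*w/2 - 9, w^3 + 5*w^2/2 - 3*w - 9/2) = w^2 + 3*w/2 - 9/2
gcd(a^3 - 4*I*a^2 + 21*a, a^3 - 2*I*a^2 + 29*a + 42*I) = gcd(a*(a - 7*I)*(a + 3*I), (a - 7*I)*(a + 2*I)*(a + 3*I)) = a^2 - 4*I*a + 21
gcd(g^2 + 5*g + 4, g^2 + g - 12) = g + 4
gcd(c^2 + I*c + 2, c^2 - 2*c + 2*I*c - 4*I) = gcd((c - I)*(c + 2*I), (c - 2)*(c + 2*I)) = c + 2*I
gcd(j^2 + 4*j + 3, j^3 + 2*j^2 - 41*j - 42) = j + 1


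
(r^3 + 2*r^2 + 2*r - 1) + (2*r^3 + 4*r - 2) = 3*r^3 + 2*r^2 + 6*r - 3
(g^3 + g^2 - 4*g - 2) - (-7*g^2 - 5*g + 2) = g^3 + 8*g^2 + g - 4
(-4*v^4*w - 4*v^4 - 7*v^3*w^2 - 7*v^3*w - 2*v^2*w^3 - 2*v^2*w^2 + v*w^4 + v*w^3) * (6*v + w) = -24*v^5*w - 24*v^5 - 46*v^4*w^2 - 46*v^4*w - 19*v^3*w^3 - 19*v^3*w^2 + 4*v^2*w^4 + 4*v^2*w^3 + v*w^5 + v*w^4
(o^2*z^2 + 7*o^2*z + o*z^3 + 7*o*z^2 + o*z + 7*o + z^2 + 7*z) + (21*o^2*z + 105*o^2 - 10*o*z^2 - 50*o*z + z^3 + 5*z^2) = o^2*z^2 + 28*o^2*z + 105*o^2 + o*z^3 - 3*o*z^2 - 49*o*z + 7*o + z^3 + 6*z^2 + 7*z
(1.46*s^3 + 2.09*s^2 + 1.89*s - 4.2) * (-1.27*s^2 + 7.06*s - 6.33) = -1.8542*s^5 + 7.6533*s^4 + 3.1133*s^3 + 5.4477*s^2 - 41.6157*s + 26.586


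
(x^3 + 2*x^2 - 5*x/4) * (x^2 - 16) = x^5 + 2*x^4 - 69*x^3/4 - 32*x^2 + 20*x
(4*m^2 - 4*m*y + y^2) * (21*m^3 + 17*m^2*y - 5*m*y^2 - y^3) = 84*m^5 - 16*m^4*y - 67*m^3*y^2 + 33*m^2*y^3 - m*y^4 - y^5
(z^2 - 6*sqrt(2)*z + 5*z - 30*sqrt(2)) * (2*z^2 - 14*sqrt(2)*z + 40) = 2*z^4 - 26*sqrt(2)*z^3 + 10*z^3 - 130*sqrt(2)*z^2 + 208*z^2 - 240*sqrt(2)*z + 1040*z - 1200*sqrt(2)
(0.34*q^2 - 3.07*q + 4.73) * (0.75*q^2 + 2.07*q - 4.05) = 0.255*q^4 - 1.5987*q^3 - 4.1844*q^2 + 22.2246*q - 19.1565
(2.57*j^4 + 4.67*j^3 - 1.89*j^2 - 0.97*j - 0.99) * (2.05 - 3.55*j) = -9.1235*j^5 - 11.31*j^4 + 16.283*j^3 - 0.431*j^2 + 1.526*j - 2.0295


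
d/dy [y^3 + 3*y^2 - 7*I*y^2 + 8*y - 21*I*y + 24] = 3*y^2 + y*(6 - 14*I) + 8 - 21*I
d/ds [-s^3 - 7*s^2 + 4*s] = -3*s^2 - 14*s + 4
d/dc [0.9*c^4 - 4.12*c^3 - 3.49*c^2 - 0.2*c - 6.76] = 3.6*c^3 - 12.36*c^2 - 6.98*c - 0.2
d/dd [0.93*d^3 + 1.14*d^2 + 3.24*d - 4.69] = 2.79*d^2 + 2.28*d + 3.24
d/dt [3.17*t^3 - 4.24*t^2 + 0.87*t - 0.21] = 9.51*t^2 - 8.48*t + 0.87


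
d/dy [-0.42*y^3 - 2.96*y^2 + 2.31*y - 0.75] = -1.26*y^2 - 5.92*y + 2.31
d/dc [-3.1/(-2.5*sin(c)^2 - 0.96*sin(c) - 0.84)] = -(15.5*sin(c) + 2.976)*cos(c)/(2.5*sin(c)^2 + 0.96*sin(c) + 0.84)^2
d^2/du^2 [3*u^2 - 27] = 6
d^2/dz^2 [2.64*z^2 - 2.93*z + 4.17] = 5.28000000000000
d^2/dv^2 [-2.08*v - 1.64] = 0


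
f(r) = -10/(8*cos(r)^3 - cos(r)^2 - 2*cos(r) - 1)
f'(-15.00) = 6.84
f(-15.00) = 2.80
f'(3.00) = -0.55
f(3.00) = 1.29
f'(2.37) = -8.96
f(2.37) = 3.30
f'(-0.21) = 3.11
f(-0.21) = -2.80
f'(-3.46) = -1.44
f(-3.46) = 1.46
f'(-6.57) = 4.95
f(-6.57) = -3.10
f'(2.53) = -4.61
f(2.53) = 2.26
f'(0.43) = -11.94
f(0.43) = -4.23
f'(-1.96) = 30.31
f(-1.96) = 12.16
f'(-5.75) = -26.42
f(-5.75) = -6.08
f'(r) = -10*(24*sin(r)*cos(r)^2 - 2*sin(r)*cos(r) - 2*sin(r))/(8*cos(r)^3 - cos(r)^2 - 2*cos(r) - 1)^2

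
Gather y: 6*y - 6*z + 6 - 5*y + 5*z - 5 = y - z + 1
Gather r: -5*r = -5*r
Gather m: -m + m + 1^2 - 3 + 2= 0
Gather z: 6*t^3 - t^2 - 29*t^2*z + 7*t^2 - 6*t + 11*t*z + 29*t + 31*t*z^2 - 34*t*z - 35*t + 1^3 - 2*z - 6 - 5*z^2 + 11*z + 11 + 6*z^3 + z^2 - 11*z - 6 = 6*t^3 + 6*t^2 - 12*t + 6*z^3 + z^2*(31*t - 4) + z*(-29*t^2 - 23*t - 2)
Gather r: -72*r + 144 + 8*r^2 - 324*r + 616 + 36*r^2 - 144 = 44*r^2 - 396*r + 616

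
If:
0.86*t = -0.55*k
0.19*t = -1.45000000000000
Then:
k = 11.93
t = -7.63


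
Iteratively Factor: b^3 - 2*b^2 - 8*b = (b)*(b^2 - 2*b - 8) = b*(b - 4)*(b + 2)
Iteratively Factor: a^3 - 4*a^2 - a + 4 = (a + 1)*(a^2 - 5*a + 4) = (a - 1)*(a + 1)*(a - 4)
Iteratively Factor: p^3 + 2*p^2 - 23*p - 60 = (p + 4)*(p^2 - 2*p - 15) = (p + 3)*(p + 4)*(p - 5)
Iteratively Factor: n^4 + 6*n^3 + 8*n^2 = (n + 4)*(n^3 + 2*n^2) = n*(n + 4)*(n^2 + 2*n) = n*(n + 2)*(n + 4)*(n)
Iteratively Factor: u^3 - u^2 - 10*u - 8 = (u - 4)*(u^2 + 3*u + 2) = (u - 4)*(u + 2)*(u + 1)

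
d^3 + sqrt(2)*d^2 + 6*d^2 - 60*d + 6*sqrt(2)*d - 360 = (d + 6)*(d - 5*sqrt(2))*(d + 6*sqrt(2))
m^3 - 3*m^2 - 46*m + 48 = (m - 8)*(m - 1)*(m + 6)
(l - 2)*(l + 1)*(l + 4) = l^3 + 3*l^2 - 6*l - 8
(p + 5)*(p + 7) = p^2 + 12*p + 35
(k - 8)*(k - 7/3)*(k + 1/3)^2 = k^4 - 29*k^3/3 + 107*k^2/9 + 305*k/27 + 56/27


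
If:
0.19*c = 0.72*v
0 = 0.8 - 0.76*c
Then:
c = 1.05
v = 0.28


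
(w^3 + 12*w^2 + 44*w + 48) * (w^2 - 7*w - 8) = w^5 + 5*w^4 - 48*w^3 - 356*w^2 - 688*w - 384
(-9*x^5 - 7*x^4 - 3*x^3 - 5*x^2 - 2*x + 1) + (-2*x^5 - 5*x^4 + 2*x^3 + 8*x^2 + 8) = -11*x^5 - 12*x^4 - x^3 + 3*x^2 - 2*x + 9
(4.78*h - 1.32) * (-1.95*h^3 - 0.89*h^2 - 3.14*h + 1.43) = -9.321*h^4 - 1.6802*h^3 - 13.8344*h^2 + 10.9802*h - 1.8876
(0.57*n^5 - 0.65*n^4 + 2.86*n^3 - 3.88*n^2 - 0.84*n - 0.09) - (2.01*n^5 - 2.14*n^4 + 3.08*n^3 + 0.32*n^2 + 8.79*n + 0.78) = -1.44*n^5 + 1.49*n^4 - 0.22*n^3 - 4.2*n^2 - 9.63*n - 0.87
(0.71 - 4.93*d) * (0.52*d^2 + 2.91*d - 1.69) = -2.5636*d^3 - 13.9771*d^2 + 10.3978*d - 1.1999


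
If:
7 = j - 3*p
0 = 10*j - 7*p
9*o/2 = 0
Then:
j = -49/23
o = 0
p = -70/23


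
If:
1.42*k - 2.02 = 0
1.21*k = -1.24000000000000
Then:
No Solution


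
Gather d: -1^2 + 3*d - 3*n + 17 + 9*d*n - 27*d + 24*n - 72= d*(9*n - 24) + 21*n - 56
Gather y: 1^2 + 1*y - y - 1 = 0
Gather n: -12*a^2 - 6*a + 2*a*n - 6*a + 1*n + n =-12*a^2 - 12*a + n*(2*a + 2)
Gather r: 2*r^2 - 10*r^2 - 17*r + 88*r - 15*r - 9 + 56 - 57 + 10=-8*r^2 + 56*r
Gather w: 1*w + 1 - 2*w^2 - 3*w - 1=-2*w^2 - 2*w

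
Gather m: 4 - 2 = 2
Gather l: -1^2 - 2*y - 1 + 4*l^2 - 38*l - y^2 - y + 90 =4*l^2 - 38*l - y^2 - 3*y + 88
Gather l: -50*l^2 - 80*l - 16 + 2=-50*l^2 - 80*l - 14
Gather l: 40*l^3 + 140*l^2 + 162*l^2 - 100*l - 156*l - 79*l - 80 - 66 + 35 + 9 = 40*l^3 + 302*l^2 - 335*l - 102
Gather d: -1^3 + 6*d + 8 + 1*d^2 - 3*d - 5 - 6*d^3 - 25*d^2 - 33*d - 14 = -6*d^3 - 24*d^2 - 30*d - 12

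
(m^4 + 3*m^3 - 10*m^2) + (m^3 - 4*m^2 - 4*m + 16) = m^4 + 4*m^3 - 14*m^2 - 4*m + 16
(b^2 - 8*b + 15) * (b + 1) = b^3 - 7*b^2 + 7*b + 15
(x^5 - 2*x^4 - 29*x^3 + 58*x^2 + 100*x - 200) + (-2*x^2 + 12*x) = x^5 - 2*x^4 - 29*x^3 + 56*x^2 + 112*x - 200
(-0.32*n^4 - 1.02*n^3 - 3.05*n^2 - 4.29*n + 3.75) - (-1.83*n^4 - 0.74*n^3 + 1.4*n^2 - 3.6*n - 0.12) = 1.51*n^4 - 0.28*n^3 - 4.45*n^2 - 0.69*n + 3.87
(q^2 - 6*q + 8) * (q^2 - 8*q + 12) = q^4 - 14*q^3 + 68*q^2 - 136*q + 96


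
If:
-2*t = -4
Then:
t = 2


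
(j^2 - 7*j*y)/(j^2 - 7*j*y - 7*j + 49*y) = j/(j - 7)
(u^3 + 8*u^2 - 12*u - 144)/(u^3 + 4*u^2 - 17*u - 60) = (u^2 + 12*u + 36)/(u^2 + 8*u + 15)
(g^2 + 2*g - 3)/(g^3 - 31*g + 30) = (g + 3)/(g^2 + g - 30)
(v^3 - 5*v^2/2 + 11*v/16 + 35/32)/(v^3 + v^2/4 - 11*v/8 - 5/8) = (v - 7/4)/(v + 1)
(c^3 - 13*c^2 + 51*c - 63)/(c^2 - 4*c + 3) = (c^2 - 10*c + 21)/(c - 1)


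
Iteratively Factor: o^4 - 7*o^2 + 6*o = (o + 3)*(o^3 - 3*o^2 + 2*o) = o*(o + 3)*(o^2 - 3*o + 2) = o*(o - 2)*(o + 3)*(o - 1)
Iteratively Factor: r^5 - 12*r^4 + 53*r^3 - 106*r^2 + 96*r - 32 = (r - 4)*(r^4 - 8*r^3 + 21*r^2 - 22*r + 8) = (r - 4)^2*(r^3 - 4*r^2 + 5*r - 2) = (r - 4)^2*(r - 1)*(r^2 - 3*r + 2) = (r - 4)^2*(r - 1)^2*(r - 2)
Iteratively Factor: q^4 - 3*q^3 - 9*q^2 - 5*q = (q - 5)*(q^3 + 2*q^2 + q) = (q - 5)*(q + 1)*(q^2 + q) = (q - 5)*(q + 1)^2*(q)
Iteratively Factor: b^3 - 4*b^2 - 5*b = (b - 5)*(b^2 + b) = b*(b - 5)*(b + 1)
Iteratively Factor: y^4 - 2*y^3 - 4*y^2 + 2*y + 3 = (y - 3)*(y^3 + y^2 - y - 1) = (y - 3)*(y - 1)*(y^2 + 2*y + 1) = (y - 3)*(y - 1)*(y + 1)*(y + 1)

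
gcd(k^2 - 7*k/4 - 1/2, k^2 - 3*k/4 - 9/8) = 1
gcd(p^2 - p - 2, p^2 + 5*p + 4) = p + 1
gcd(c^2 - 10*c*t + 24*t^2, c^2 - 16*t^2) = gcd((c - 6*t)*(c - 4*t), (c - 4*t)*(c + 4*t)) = -c + 4*t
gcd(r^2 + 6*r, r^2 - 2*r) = r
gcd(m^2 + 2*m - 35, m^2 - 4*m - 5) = m - 5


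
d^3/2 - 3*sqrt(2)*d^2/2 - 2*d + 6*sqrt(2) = (d/2 + 1)*(d - 2)*(d - 3*sqrt(2))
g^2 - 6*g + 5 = (g - 5)*(g - 1)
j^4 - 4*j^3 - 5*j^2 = j^2*(j - 5)*(j + 1)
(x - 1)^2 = x^2 - 2*x + 1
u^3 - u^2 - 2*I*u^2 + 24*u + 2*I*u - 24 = (u - 1)*(u - 6*I)*(u + 4*I)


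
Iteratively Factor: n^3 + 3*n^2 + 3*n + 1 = (n + 1)*(n^2 + 2*n + 1) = (n + 1)^2*(n + 1)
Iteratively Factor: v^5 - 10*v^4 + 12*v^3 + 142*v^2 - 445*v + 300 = (v - 1)*(v^4 - 9*v^3 + 3*v^2 + 145*v - 300) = (v - 3)*(v - 1)*(v^3 - 6*v^2 - 15*v + 100) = (v - 3)*(v - 1)*(v + 4)*(v^2 - 10*v + 25) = (v - 5)*(v - 3)*(v - 1)*(v + 4)*(v - 5)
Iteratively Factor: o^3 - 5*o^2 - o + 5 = (o - 1)*(o^2 - 4*o - 5) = (o - 5)*(o - 1)*(o + 1)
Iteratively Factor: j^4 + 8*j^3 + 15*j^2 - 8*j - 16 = (j - 1)*(j^3 + 9*j^2 + 24*j + 16) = (j - 1)*(j + 1)*(j^2 + 8*j + 16) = (j - 1)*(j + 1)*(j + 4)*(j + 4)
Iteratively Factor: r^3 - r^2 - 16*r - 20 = (r + 2)*(r^2 - 3*r - 10) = (r - 5)*(r + 2)*(r + 2)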